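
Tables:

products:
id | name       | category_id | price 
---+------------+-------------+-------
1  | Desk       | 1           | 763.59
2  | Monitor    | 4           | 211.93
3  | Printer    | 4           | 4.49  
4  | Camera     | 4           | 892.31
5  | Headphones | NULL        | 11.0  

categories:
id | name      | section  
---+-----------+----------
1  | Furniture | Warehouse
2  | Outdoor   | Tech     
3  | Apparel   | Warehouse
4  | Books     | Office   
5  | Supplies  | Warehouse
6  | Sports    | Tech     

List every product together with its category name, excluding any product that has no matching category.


INNER JOIN keeps only products rows whose category_id matches an id in categories. Walk through each product:
  - product 1 (Desk): category_id=1 -> matches Furniture
  - product 2 (Monitor): category_id=4 -> matches Books
  - product 3 (Printer): category_id=4 -> matches Books
  - product 4 (Camera): category_id=4 -> matches Books
  - product 5 (Headphones): category_id=NULL, no match -> dropped
So 1 of 5 rows is dropped.

SQL:
SELECT a.name, b.name AS category
FROM products a
INNER JOIN categories b ON a.category_id = b.id

Result:
name    | category 
--------+----------
Desk    | Furniture
Monitor | Books    
Printer | Books    
Camera  | Books    


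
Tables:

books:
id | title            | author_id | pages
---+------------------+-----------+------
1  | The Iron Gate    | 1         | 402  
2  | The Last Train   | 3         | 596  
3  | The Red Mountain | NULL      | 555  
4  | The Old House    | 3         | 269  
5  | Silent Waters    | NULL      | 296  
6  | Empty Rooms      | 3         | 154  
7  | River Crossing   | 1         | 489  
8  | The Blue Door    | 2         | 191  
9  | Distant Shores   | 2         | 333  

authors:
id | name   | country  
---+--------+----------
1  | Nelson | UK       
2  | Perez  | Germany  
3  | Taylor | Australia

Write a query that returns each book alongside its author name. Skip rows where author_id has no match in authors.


INNER JOIN keeps only books rows whose author_id matches an id in authors. Walk through each book:
  - book 1 (The Iron Gate): author_id=1 -> matches Nelson
  - book 2 (The Last Train): author_id=3 -> matches Taylor
  - book 3 (The Red Mountain): author_id=NULL, no match -> dropped
  - book 4 (The Old House): author_id=3 -> matches Taylor
  - book 5 (Silent Waters): author_id=NULL, no match -> dropped
  - book 6 (Empty Rooms): author_id=3 -> matches Taylor
  - book 7 (River Crossing): author_id=1 -> matches Nelson
  - book 8 (The Blue Door): author_id=2 -> matches Perez
  - book 9 (Distant Shores): author_id=2 -> matches Perez
So 2 of 9 rows are dropped.

SQL:
SELECT a.title, b.name AS author
FROM books a
INNER JOIN authors b ON a.author_id = b.id

Result:
title          | author
---------------+-------
The Iron Gate  | Nelson
The Last Train | Taylor
The Old House  | Taylor
Empty Rooms    | Taylor
River Crossing | Nelson
The Blue Door  | Perez 
Distant Shores | Perez 


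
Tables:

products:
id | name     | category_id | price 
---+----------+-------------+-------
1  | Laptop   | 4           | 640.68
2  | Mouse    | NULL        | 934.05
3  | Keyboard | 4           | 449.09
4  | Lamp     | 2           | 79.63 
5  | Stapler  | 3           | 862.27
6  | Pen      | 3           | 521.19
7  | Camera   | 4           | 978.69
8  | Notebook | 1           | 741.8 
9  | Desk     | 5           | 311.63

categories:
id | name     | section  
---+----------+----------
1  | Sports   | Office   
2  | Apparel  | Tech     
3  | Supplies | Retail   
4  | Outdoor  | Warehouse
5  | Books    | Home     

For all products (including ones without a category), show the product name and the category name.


LEFT JOIN keeps every row from products (the left table); where category_id has no match in categories, the category columns become NULL. Walk through each product:
  - product 1 (Laptop): category_id=4 -> matches Outdoor
  - product 2 (Mouse): category_id=NULL, no match -> kept with NULL
  - product 3 (Keyboard): category_id=4 -> matches Outdoor
  - product 4 (Lamp): category_id=2 -> matches Apparel
  - product 5 (Stapler): category_id=3 -> matches Supplies
  - product 6 (Pen): category_id=3 -> matches Supplies
  - product 7 (Camera): category_id=4 -> matches Outdoor
  - product 8 (Notebook): category_id=1 -> matches Sports
  - product 9 (Desk): category_id=5 -> matches Books
All 9 rows appear; 1 has NULL category.

SQL:
SELECT a.name, b.name AS category
FROM products a
LEFT JOIN categories b ON a.category_id = b.id

Result:
name     | category
---------+---------
Laptop   | Outdoor 
Mouse    | NULL    
Keyboard | Outdoor 
Lamp     | Apparel 
Stapler  | Supplies
Pen      | Supplies
Camera   | Outdoor 
Notebook | Sports  
Desk     | Books   


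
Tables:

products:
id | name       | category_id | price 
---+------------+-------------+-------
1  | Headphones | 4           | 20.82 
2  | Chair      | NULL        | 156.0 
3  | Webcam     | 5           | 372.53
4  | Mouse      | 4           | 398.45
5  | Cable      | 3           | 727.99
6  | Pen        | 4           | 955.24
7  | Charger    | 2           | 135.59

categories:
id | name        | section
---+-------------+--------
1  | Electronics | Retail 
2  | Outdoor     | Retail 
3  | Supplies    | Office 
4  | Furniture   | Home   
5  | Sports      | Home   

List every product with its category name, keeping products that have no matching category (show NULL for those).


LEFT JOIN keeps every row from products (the left table); where category_id has no match in categories, the category columns become NULL. Walk through each product:
  - product 1 (Headphones): category_id=4 -> matches Furniture
  - product 2 (Chair): category_id=NULL, no match -> kept with NULL
  - product 3 (Webcam): category_id=5 -> matches Sports
  - product 4 (Mouse): category_id=4 -> matches Furniture
  - product 5 (Cable): category_id=3 -> matches Supplies
  - product 6 (Pen): category_id=4 -> matches Furniture
  - product 7 (Charger): category_id=2 -> matches Outdoor
All 7 rows appear; 1 has NULL category.

SQL:
SELECT a.name, b.name AS category
FROM products a
LEFT JOIN categories b ON a.category_id = b.id

Result:
name       | category 
-----------+----------
Headphones | Furniture
Chair      | NULL     
Webcam     | Sports   
Mouse      | Furniture
Cable      | Supplies 
Pen        | Furniture
Charger    | Outdoor  


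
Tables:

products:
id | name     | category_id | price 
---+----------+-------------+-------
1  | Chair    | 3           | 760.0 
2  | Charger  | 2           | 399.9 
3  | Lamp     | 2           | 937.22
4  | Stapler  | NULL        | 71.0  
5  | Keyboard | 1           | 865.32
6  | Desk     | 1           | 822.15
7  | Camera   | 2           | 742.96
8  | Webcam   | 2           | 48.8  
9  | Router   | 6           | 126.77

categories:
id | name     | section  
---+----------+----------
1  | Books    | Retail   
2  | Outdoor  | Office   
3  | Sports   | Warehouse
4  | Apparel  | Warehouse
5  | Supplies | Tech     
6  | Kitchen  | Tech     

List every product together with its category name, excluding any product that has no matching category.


INNER JOIN keeps only products rows whose category_id matches an id in categories. Walk through each product:
  - product 1 (Chair): category_id=3 -> matches Sports
  - product 2 (Charger): category_id=2 -> matches Outdoor
  - product 3 (Lamp): category_id=2 -> matches Outdoor
  - product 4 (Stapler): category_id=NULL, no match -> dropped
  - product 5 (Keyboard): category_id=1 -> matches Books
  - product 6 (Desk): category_id=1 -> matches Books
  - product 7 (Camera): category_id=2 -> matches Outdoor
  - product 8 (Webcam): category_id=2 -> matches Outdoor
  - product 9 (Router): category_id=6 -> matches Kitchen
So 1 of 9 rows is dropped.

SQL:
SELECT a.name, b.name AS category
FROM products a
INNER JOIN categories b ON a.category_id = b.id

Result:
name     | category
---------+---------
Chair    | Sports  
Charger  | Outdoor 
Lamp     | Outdoor 
Keyboard | Books   
Desk     | Books   
Camera   | Outdoor 
Webcam   | Outdoor 
Router   | Kitchen 


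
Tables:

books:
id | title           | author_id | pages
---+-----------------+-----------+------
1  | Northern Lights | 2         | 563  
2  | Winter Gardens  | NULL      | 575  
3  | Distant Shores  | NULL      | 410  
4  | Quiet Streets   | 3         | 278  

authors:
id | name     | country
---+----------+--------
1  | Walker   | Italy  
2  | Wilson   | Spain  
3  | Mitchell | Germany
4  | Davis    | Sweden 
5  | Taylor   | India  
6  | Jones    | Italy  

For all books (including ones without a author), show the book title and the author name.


LEFT JOIN keeps every row from books (the left table); where author_id has no match in authors, the author columns become NULL. Walk through each book:
  - book 1 (Northern Lights): author_id=2 -> matches Wilson
  - book 2 (Winter Gardens): author_id=NULL, no match -> kept with NULL
  - book 3 (Distant Shores): author_id=NULL, no match -> kept with NULL
  - book 4 (Quiet Streets): author_id=3 -> matches Mitchell
All 4 rows appear; 2 have NULL author.

SQL:
SELECT a.title, b.name AS author
FROM books a
LEFT JOIN authors b ON a.author_id = b.id

Result:
title           | author  
----------------+---------
Northern Lights | Wilson  
Winter Gardens  | NULL    
Distant Shores  | NULL    
Quiet Streets   | Mitchell


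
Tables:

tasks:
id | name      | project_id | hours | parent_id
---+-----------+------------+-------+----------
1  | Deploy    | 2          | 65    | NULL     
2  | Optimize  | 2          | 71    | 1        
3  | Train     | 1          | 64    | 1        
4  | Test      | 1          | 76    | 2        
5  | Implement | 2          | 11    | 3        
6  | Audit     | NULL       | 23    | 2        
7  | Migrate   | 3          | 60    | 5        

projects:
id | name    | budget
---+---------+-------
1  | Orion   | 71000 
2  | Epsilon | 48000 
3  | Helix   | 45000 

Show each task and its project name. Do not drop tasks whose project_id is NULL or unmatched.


LEFT JOIN keeps every row from tasks (the left table); where project_id has no match in projects, the project columns become NULL. Walk through each task:
  - task 1 (Deploy): project_id=2 -> matches Epsilon
  - task 2 (Optimize): project_id=2 -> matches Epsilon
  - task 3 (Train): project_id=1 -> matches Orion
  - task 4 (Test): project_id=1 -> matches Orion
  - task 5 (Implement): project_id=2 -> matches Epsilon
  - task 6 (Audit): project_id=NULL, no match -> kept with NULL
  - task 7 (Migrate): project_id=3 -> matches Helix
All 7 rows appear; 1 has NULL project.

SQL:
SELECT a.name, b.name AS project
FROM tasks a
LEFT JOIN projects b ON a.project_id = b.id

Result:
name      | project
----------+--------
Deploy    | Epsilon
Optimize  | Epsilon
Train     | Orion  
Test      | Orion  
Implement | Epsilon
Audit     | NULL   
Migrate   | Helix  


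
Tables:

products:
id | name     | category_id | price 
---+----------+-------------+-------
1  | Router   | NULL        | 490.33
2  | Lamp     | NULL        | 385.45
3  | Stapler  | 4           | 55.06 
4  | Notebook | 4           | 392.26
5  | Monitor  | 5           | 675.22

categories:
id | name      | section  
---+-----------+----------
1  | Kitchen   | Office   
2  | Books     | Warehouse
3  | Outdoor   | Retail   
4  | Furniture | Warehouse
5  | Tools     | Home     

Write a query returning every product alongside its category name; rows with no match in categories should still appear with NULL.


LEFT JOIN keeps every row from products (the left table); where category_id has no match in categories, the category columns become NULL. Walk through each product:
  - product 1 (Router): category_id=NULL, no match -> kept with NULL
  - product 2 (Lamp): category_id=NULL, no match -> kept with NULL
  - product 3 (Stapler): category_id=4 -> matches Furniture
  - product 4 (Notebook): category_id=4 -> matches Furniture
  - product 5 (Monitor): category_id=5 -> matches Tools
All 5 rows appear; 2 have NULL category.

SQL:
SELECT a.name, b.name AS category
FROM products a
LEFT JOIN categories b ON a.category_id = b.id

Result:
name     | category 
---------+----------
Router   | NULL     
Lamp     | NULL     
Stapler  | Furniture
Notebook | Furniture
Monitor  | Tools    


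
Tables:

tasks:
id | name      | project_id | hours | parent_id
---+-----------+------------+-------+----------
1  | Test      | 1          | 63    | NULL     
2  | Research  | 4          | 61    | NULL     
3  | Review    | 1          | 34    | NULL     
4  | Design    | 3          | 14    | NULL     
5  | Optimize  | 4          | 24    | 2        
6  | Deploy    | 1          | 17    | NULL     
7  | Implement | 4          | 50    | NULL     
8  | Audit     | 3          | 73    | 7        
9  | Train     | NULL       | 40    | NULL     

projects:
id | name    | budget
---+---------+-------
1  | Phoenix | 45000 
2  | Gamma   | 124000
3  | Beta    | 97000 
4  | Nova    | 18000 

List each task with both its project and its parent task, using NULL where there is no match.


Two LEFT JOINs from the same base table tasks: one to projects via project_id, one to tasks itself via parent_id. Both are LEFT so every task is preserved.
Match against projects:
  - task 1 (Test): project_id=1 -> matches Phoenix
  - task 2 (Research): project_id=4 -> matches Nova
  - task 3 (Review): project_id=1 -> matches Phoenix
  - task 4 (Design): project_id=3 -> matches Beta
  - task 5 (Optimize): project_id=4 -> matches Nova
  - task 6 (Deploy): project_id=1 -> matches Phoenix
  - task 7 (Implement): project_id=4 -> matches Nova
  - task 8 (Audit): project_id=3 -> matches Beta
  - task 9 (Train): project_id=NULL, no match -> kept with NULL
Match against tasks (self):
  - task 1 (Test): parent_id=NULL -> NULL
  - task 2 (Research): parent_id=NULL -> NULL
  - task 3 (Review): parent_id=NULL -> NULL
  - task 4 (Design): parent_id=NULL -> NULL
  - task 5 (Optimize): parent_id=2 -> Research
  - task 6 (Deploy): parent_id=NULL -> NULL
  - task 7 (Implement): parent_id=NULL -> NULL
  - task 8 (Audit): parent_id=7 -> Implement
  - task 9 (Train): parent_id=NULL -> NULL

SQL:
SELECT a.name, b.name AS project, c.name AS parent
FROM tasks a
LEFT JOIN projects b ON a.project_id = b.id
LEFT JOIN tasks c ON a.parent_id = c.id

Result:
name      | project | parent   
----------+---------+----------
Test      | Phoenix | NULL     
Research  | Nova    | NULL     
Review    | Phoenix | NULL     
Design    | Beta    | NULL     
Optimize  | Nova    | Research 
Deploy    | Phoenix | NULL     
Implement | Nova    | NULL     
Audit     | Beta    | Implement
Train     | NULL    | NULL     


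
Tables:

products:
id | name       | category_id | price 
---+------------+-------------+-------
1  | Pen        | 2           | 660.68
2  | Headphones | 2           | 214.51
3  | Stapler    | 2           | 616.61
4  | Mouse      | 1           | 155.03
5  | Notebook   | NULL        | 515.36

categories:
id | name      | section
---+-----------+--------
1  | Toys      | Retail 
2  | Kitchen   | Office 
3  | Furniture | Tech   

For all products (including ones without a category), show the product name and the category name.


LEFT JOIN keeps every row from products (the left table); where category_id has no match in categories, the category columns become NULL. Walk through each product:
  - product 1 (Pen): category_id=2 -> matches Kitchen
  - product 2 (Headphones): category_id=2 -> matches Kitchen
  - product 3 (Stapler): category_id=2 -> matches Kitchen
  - product 4 (Mouse): category_id=1 -> matches Toys
  - product 5 (Notebook): category_id=NULL, no match -> kept with NULL
All 5 rows appear; 1 has NULL category.

SQL:
SELECT a.name, b.name AS category
FROM products a
LEFT JOIN categories b ON a.category_id = b.id

Result:
name       | category
-----------+---------
Pen        | Kitchen 
Headphones | Kitchen 
Stapler    | Kitchen 
Mouse      | Toys    
Notebook   | NULL    


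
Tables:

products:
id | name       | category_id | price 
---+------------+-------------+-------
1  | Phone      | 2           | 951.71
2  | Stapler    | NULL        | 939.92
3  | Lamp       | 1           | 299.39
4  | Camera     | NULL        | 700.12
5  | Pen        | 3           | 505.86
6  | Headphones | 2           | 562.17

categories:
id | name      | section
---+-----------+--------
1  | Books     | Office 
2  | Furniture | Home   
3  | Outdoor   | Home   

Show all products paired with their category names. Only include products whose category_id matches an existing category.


INNER JOIN keeps only products rows whose category_id matches an id in categories. Walk through each product:
  - product 1 (Phone): category_id=2 -> matches Furniture
  - product 2 (Stapler): category_id=NULL, no match -> dropped
  - product 3 (Lamp): category_id=1 -> matches Books
  - product 4 (Camera): category_id=NULL, no match -> dropped
  - product 5 (Pen): category_id=3 -> matches Outdoor
  - product 6 (Headphones): category_id=2 -> matches Furniture
So 2 of 6 rows are dropped.

SQL:
SELECT a.name, b.name AS category
FROM products a
INNER JOIN categories b ON a.category_id = b.id

Result:
name       | category 
-----------+----------
Phone      | Furniture
Lamp       | Books    
Pen        | Outdoor  
Headphones | Furniture


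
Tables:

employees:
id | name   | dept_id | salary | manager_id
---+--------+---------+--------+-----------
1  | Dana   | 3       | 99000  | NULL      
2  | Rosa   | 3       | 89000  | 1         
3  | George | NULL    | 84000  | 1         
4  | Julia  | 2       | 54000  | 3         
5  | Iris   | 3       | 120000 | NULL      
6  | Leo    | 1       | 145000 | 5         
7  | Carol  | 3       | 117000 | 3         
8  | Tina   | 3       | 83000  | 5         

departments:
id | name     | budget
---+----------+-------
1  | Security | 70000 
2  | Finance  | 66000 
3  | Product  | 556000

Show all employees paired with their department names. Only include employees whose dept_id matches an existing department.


INNER JOIN keeps only employees rows whose dept_id matches an id in departments. Walk through each employee:
  - employee 1 (Dana): dept_id=3 -> matches Product
  - employee 2 (Rosa): dept_id=3 -> matches Product
  - employee 3 (George): dept_id=NULL, no match -> dropped
  - employee 4 (Julia): dept_id=2 -> matches Finance
  - employee 5 (Iris): dept_id=3 -> matches Product
  - employee 6 (Leo): dept_id=1 -> matches Security
  - employee 7 (Carol): dept_id=3 -> matches Product
  - employee 8 (Tina): dept_id=3 -> matches Product
So 1 of 8 rows is dropped.

SQL:
SELECT a.name, b.name AS department
FROM employees a
INNER JOIN departments b ON a.dept_id = b.id

Result:
name  | department
------+-----------
Dana  | Product   
Rosa  | Product   
Julia | Finance   
Iris  | Product   
Leo   | Security  
Carol | Product   
Tina  | Product   


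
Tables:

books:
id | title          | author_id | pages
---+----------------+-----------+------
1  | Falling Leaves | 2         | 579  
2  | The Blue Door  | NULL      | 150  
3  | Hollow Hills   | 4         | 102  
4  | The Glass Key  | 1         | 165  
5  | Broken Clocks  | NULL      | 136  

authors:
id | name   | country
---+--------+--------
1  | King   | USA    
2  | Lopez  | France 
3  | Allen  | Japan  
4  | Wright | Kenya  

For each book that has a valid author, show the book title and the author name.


INNER JOIN keeps only books rows whose author_id matches an id in authors. Walk through each book:
  - book 1 (Falling Leaves): author_id=2 -> matches Lopez
  - book 2 (The Blue Door): author_id=NULL, no match -> dropped
  - book 3 (Hollow Hills): author_id=4 -> matches Wright
  - book 4 (The Glass Key): author_id=1 -> matches King
  - book 5 (Broken Clocks): author_id=NULL, no match -> dropped
So 2 of 5 rows are dropped.

SQL:
SELECT a.title, b.name AS author
FROM books a
INNER JOIN authors b ON a.author_id = b.id

Result:
title          | author
---------------+-------
Falling Leaves | Lopez 
Hollow Hills   | Wright
The Glass Key  | King  


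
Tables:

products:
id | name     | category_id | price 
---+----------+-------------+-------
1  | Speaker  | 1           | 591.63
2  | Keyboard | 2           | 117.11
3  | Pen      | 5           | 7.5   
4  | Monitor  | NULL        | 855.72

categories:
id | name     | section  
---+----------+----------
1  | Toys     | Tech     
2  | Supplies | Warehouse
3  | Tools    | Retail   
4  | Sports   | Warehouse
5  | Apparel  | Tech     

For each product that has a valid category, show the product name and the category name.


INNER JOIN keeps only products rows whose category_id matches an id in categories. Walk through each product:
  - product 1 (Speaker): category_id=1 -> matches Toys
  - product 2 (Keyboard): category_id=2 -> matches Supplies
  - product 3 (Pen): category_id=5 -> matches Apparel
  - product 4 (Monitor): category_id=NULL, no match -> dropped
So 1 of 4 rows is dropped.

SQL:
SELECT a.name, b.name AS category
FROM products a
INNER JOIN categories b ON a.category_id = b.id

Result:
name     | category
---------+---------
Speaker  | Toys    
Keyboard | Supplies
Pen      | Apparel 


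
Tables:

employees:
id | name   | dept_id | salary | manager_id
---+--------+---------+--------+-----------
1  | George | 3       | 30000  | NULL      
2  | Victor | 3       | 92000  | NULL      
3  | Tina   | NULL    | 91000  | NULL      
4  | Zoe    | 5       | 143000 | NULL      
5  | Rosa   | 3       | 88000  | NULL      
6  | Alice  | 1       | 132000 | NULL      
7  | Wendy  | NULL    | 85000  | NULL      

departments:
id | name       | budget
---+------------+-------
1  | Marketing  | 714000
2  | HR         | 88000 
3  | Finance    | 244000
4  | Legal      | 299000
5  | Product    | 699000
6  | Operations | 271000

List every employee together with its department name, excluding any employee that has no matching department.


INNER JOIN keeps only employees rows whose dept_id matches an id in departments. Walk through each employee:
  - employee 1 (George): dept_id=3 -> matches Finance
  - employee 2 (Victor): dept_id=3 -> matches Finance
  - employee 3 (Tina): dept_id=NULL, no match -> dropped
  - employee 4 (Zoe): dept_id=5 -> matches Product
  - employee 5 (Rosa): dept_id=3 -> matches Finance
  - employee 6 (Alice): dept_id=1 -> matches Marketing
  - employee 7 (Wendy): dept_id=NULL, no match -> dropped
So 2 of 7 rows are dropped.

SQL:
SELECT a.name, b.name AS department
FROM employees a
INNER JOIN departments b ON a.dept_id = b.id

Result:
name   | department
-------+-----------
George | Finance   
Victor | Finance   
Zoe    | Product   
Rosa   | Finance   
Alice  | Marketing 


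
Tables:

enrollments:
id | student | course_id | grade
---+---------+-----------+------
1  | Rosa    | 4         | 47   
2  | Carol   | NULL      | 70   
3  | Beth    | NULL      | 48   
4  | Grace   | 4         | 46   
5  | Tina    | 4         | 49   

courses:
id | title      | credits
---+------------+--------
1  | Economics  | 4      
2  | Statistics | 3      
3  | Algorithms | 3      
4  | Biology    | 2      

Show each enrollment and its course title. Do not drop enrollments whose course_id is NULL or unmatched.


LEFT JOIN keeps every row from enrollments (the left table); where course_id has no match in courses, the course columns become NULL. Walk through each enrollment:
  - enrollment 1 (Rosa): course_id=4 -> matches Biology
  - enrollment 2 (Carol): course_id=NULL, no match -> kept with NULL
  - enrollment 3 (Beth): course_id=NULL, no match -> kept with NULL
  - enrollment 4 (Grace): course_id=4 -> matches Biology
  - enrollment 5 (Tina): course_id=4 -> matches Biology
All 5 rows appear; 2 have NULL course.

SQL:
SELECT a.student, b.title AS course
FROM enrollments a
LEFT JOIN courses b ON a.course_id = b.id

Result:
student | course 
--------+--------
Rosa    | Biology
Carol   | NULL   
Beth    | NULL   
Grace   | Biology
Tina    | Biology


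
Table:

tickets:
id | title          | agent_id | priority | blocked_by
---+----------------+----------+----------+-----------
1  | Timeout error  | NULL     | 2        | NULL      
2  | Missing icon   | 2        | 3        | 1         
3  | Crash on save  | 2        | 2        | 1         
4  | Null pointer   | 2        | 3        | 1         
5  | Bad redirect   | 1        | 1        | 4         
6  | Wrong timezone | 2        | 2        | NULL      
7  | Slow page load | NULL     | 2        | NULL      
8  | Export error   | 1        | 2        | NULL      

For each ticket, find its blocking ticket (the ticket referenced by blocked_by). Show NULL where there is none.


This is a self-join: tickets is joined to a second copy of itself, matching each row's blocked_by to another row's id. Use LEFT JOIN so rows with blocked_by=NULL are kept.
  - ticket 1 (Timeout error): blocked_by=NULL -> NULL
  - ticket 2 (Missing icon): blocked_by=1 -> Timeout error
  - ticket 3 (Crash on save): blocked_by=1 -> Timeout error
  - ticket 4 (Null pointer): blocked_by=1 -> Timeout error
  - ticket 5 (Bad redirect): blocked_by=4 -> Null pointer
  - ticket 6 (Wrong timezone): blocked_by=NULL -> NULL
  - ticket 7 (Slow page load): blocked_by=NULL -> NULL
  - ticket 8 (Export error): blocked_by=NULL -> NULL

SQL:
SELECT a.title AS item, b.title AS blocked_by
FROM tickets a
LEFT JOIN tickets b ON a.blocked_by = b.id

Result:
item           | blocked_by   
---------------+--------------
Timeout error  | NULL         
Missing icon   | Timeout error
Crash on save  | Timeout error
Null pointer   | Timeout error
Bad redirect   | Null pointer 
Wrong timezone | NULL         
Slow page load | NULL         
Export error   | NULL         


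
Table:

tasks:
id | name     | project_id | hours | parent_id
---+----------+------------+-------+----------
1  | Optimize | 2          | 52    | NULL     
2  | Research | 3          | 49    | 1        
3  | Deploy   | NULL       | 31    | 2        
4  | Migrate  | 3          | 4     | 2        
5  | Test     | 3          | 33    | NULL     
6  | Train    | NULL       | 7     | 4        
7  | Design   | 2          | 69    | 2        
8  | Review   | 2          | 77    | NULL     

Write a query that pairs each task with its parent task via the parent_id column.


This is a self-join: tasks is joined to a second copy of itself, matching each row's parent_id to another row's id. Use LEFT JOIN so rows with parent_id=NULL are kept.
  - task 1 (Optimize): parent_id=NULL -> NULL
  - task 2 (Research): parent_id=1 -> Optimize
  - task 3 (Deploy): parent_id=2 -> Research
  - task 4 (Migrate): parent_id=2 -> Research
  - task 5 (Test): parent_id=NULL -> NULL
  - task 6 (Train): parent_id=4 -> Migrate
  - task 7 (Design): parent_id=2 -> Research
  - task 8 (Review): parent_id=NULL -> NULL

SQL:
SELECT a.name AS item, b.name AS parent
FROM tasks a
LEFT JOIN tasks b ON a.parent_id = b.id

Result:
item     | parent  
---------+---------
Optimize | NULL    
Research | Optimize
Deploy   | Research
Migrate  | Research
Test     | NULL    
Train    | Migrate 
Design   | Research
Review   | NULL    


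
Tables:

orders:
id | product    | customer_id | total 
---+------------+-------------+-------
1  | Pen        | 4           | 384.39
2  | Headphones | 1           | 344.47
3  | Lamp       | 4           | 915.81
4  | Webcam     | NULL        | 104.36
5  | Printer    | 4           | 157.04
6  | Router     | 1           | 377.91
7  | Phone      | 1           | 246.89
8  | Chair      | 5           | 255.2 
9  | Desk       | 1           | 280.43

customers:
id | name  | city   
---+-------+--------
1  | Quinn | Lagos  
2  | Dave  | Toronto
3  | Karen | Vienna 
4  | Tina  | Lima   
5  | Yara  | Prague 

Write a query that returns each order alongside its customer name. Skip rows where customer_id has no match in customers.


INNER JOIN keeps only orders rows whose customer_id matches an id in customers. Walk through each order:
  - order 1 (Pen): customer_id=4 -> matches Tina
  - order 2 (Headphones): customer_id=1 -> matches Quinn
  - order 3 (Lamp): customer_id=4 -> matches Tina
  - order 4 (Webcam): customer_id=NULL, no match -> dropped
  - order 5 (Printer): customer_id=4 -> matches Tina
  - order 6 (Router): customer_id=1 -> matches Quinn
  - order 7 (Phone): customer_id=1 -> matches Quinn
  - order 8 (Chair): customer_id=5 -> matches Yara
  - order 9 (Desk): customer_id=1 -> matches Quinn
So 1 of 9 rows is dropped.

SQL:
SELECT a.product, b.name AS customer
FROM orders a
INNER JOIN customers b ON a.customer_id = b.id

Result:
product    | customer
-----------+---------
Pen        | Tina    
Headphones | Quinn   
Lamp       | Tina    
Printer    | Tina    
Router     | Quinn   
Phone      | Quinn   
Chair      | Yara    
Desk       | Quinn   


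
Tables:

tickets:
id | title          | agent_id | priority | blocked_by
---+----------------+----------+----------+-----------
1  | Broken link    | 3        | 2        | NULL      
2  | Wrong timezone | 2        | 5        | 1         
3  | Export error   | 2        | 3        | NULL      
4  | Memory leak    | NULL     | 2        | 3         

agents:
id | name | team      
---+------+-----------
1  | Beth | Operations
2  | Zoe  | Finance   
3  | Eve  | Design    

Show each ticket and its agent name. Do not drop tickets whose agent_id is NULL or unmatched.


LEFT JOIN keeps every row from tickets (the left table); where agent_id has no match in agents, the agent columns become NULL. Walk through each ticket:
  - ticket 1 (Broken link): agent_id=3 -> matches Eve
  - ticket 2 (Wrong timezone): agent_id=2 -> matches Zoe
  - ticket 3 (Export error): agent_id=2 -> matches Zoe
  - ticket 4 (Memory leak): agent_id=NULL, no match -> kept with NULL
All 4 rows appear; 1 has NULL agent.

SQL:
SELECT a.title, b.name AS agent
FROM tickets a
LEFT JOIN agents b ON a.agent_id = b.id

Result:
title          | agent
---------------+------
Broken link    | Eve  
Wrong timezone | Zoe  
Export error   | Zoe  
Memory leak    | NULL 


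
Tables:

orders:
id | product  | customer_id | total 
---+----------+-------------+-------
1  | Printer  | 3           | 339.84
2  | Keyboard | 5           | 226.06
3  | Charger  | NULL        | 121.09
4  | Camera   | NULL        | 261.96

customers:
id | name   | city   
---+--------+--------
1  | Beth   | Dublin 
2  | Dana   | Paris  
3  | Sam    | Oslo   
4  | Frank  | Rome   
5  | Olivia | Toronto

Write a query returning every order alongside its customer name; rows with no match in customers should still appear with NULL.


LEFT JOIN keeps every row from orders (the left table); where customer_id has no match in customers, the customer columns become NULL. Walk through each order:
  - order 1 (Printer): customer_id=3 -> matches Sam
  - order 2 (Keyboard): customer_id=5 -> matches Olivia
  - order 3 (Charger): customer_id=NULL, no match -> kept with NULL
  - order 4 (Camera): customer_id=NULL, no match -> kept with NULL
All 4 rows appear; 2 have NULL customer.

SQL:
SELECT a.product, b.name AS customer
FROM orders a
LEFT JOIN customers b ON a.customer_id = b.id

Result:
product  | customer
---------+---------
Printer  | Sam     
Keyboard | Olivia  
Charger  | NULL    
Camera   | NULL    


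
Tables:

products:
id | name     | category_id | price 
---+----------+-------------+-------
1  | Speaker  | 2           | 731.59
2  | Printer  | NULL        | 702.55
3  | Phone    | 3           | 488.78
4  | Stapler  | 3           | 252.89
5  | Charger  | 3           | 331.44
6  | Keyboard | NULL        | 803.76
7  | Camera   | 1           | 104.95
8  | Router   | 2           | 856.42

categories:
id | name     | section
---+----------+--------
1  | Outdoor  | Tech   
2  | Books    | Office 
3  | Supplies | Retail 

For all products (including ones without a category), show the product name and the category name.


LEFT JOIN keeps every row from products (the left table); where category_id has no match in categories, the category columns become NULL. Walk through each product:
  - product 1 (Speaker): category_id=2 -> matches Books
  - product 2 (Printer): category_id=NULL, no match -> kept with NULL
  - product 3 (Phone): category_id=3 -> matches Supplies
  - product 4 (Stapler): category_id=3 -> matches Supplies
  - product 5 (Charger): category_id=3 -> matches Supplies
  - product 6 (Keyboard): category_id=NULL, no match -> kept with NULL
  - product 7 (Camera): category_id=1 -> matches Outdoor
  - product 8 (Router): category_id=2 -> matches Books
All 8 rows appear; 2 have NULL category.

SQL:
SELECT a.name, b.name AS category
FROM products a
LEFT JOIN categories b ON a.category_id = b.id

Result:
name     | category
---------+---------
Speaker  | Books   
Printer  | NULL    
Phone    | Supplies
Stapler  | Supplies
Charger  | Supplies
Keyboard | NULL    
Camera   | Outdoor 
Router   | Books   


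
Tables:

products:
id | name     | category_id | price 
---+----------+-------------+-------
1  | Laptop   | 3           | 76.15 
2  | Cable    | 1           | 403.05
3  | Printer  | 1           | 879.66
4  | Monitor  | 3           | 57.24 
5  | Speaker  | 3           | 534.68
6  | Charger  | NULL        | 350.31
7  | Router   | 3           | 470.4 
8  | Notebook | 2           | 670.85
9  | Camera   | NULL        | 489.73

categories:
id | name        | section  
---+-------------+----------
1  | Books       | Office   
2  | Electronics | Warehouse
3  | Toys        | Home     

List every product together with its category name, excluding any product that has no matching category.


INNER JOIN keeps only products rows whose category_id matches an id in categories. Walk through each product:
  - product 1 (Laptop): category_id=3 -> matches Toys
  - product 2 (Cable): category_id=1 -> matches Books
  - product 3 (Printer): category_id=1 -> matches Books
  - product 4 (Monitor): category_id=3 -> matches Toys
  - product 5 (Speaker): category_id=3 -> matches Toys
  - product 6 (Charger): category_id=NULL, no match -> dropped
  - product 7 (Router): category_id=3 -> matches Toys
  - product 8 (Notebook): category_id=2 -> matches Electronics
  - product 9 (Camera): category_id=NULL, no match -> dropped
So 2 of 9 rows are dropped.

SQL:
SELECT a.name, b.name AS category
FROM products a
INNER JOIN categories b ON a.category_id = b.id

Result:
name     | category   
---------+------------
Laptop   | Toys       
Cable    | Books      
Printer  | Books      
Monitor  | Toys       
Speaker  | Toys       
Router   | Toys       
Notebook | Electronics


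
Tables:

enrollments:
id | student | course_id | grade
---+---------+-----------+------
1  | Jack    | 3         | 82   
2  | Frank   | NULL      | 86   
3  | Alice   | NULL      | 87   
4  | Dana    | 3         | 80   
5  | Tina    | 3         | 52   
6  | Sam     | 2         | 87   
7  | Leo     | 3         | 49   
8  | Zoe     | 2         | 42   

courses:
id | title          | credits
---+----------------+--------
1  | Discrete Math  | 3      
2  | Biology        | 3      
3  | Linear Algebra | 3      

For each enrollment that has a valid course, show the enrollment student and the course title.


INNER JOIN keeps only enrollments rows whose course_id matches an id in courses. Walk through each enrollment:
  - enrollment 1 (Jack): course_id=3 -> matches Linear Algebra
  - enrollment 2 (Frank): course_id=NULL, no match -> dropped
  - enrollment 3 (Alice): course_id=NULL, no match -> dropped
  - enrollment 4 (Dana): course_id=3 -> matches Linear Algebra
  - enrollment 5 (Tina): course_id=3 -> matches Linear Algebra
  - enrollment 6 (Sam): course_id=2 -> matches Biology
  - enrollment 7 (Leo): course_id=3 -> matches Linear Algebra
  - enrollment 8 (Zoe): course_id=2 -> matches Biology
So 2 of 8 rows are dropped.

SQL:
SELECT a.student, b.title AS course
FROM enrollments a
INNER JOIN courses b ON a.course_id = b.id

Result:
student | course        
--------+---------------
Jack    | Linear Algebra
Dana    | Linear Algebra
Tina    | Linear Algebra
Sam     | Biology       
Leo     | Linear Algebra
Zoe     | Biology       


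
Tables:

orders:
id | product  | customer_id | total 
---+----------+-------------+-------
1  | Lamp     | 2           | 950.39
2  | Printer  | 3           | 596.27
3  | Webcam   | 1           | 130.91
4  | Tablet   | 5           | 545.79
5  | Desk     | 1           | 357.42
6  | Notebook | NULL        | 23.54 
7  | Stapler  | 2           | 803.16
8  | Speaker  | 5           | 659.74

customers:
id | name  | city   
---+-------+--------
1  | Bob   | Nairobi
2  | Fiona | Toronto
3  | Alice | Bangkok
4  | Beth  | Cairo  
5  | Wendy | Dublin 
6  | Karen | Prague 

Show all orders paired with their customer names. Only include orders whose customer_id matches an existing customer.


INNER JOIN keeps only orders rows whose customer_id matches an id in customers. Walk through each order:
  - order 1 (Lamp): customer_id=2 -> matches Fiona
  - order 2 (Printer): customer_id=3 -> matches Alice
  - order 3 (Webcam): customer_id=1 -> matches Bob
  - order 4 (Tablet): customer_id=5 -> matches Wendy
  - order 5 (Desk): customer_id=1 -> matches Bob
  - order 6 (Notebook): customer_id=NULL, no match -> dropped
  - order 7 (Stapler): customer_id=2 -> matches Fiona
  - order 8 (Speaker): customer_id=5 -> matches Wendy
So 1 of 8 rows is dropped.

SQL:
SELECT a.product, b.name AS customer
FROM orders a
INNER JOIN customers b ON a.customer_id = b.id

Result:
product | customer
--------+---------
Lamp    | Fiona   
Printer | Alice   
Webcam  | Bob     
Tablet  | Wendy   
Desk    | Bob     
Stapler | Fiona   
Speaker | Wendy   


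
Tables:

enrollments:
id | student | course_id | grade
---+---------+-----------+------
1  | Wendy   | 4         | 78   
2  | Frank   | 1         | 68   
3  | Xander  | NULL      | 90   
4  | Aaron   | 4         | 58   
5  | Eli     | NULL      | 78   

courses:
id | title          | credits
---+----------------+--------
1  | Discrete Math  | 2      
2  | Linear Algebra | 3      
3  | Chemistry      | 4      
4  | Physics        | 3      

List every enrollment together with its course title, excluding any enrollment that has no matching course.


INNER JOIN keeps only enrollments rows whose course_id matches an id in courses. Walk through each enrollment:
  - enrollment 1 (Wendy): course_id=4 -> matches Physics
  - enrollment 2 (Frank): course_id=1 -> matches Discrete Math
  - enrollment 3 (Xander): course_id=NULL, no match -> dropped
  - enrollment 4 (Aaron): course_id=4 -> matches Physics
  - enrollment 5 (Eli): course_id=NULL, no match -> dropped
So 2 of 5 rows are dropped.

SQL:
SELECT a.student, b.title AS course
FROM enrollments a
INNER JOIN courses b ON a.course_id = b.id

Result:
student | course       
--------+--------------
Wendy   | Physics      
Frank   | Discrete Math
Aaron   | Physics      


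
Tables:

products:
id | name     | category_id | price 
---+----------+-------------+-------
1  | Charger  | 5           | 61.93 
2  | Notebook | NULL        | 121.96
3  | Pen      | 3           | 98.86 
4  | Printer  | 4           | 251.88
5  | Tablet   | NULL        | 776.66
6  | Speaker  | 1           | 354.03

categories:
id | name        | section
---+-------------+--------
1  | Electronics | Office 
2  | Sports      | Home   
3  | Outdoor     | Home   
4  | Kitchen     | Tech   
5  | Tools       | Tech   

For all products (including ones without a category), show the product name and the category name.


LEFT JOIN keeps every row from products (the left table); where category_id has no match in categories, the category columns become NULL. Walk through each product:
  - product 1 (Charger): category_id=5 -> matches Tools
  - product 2 (Notebook): category_id=NULL, no match -> kept with NULL
  - product 3 (Pen): category_id=3 -> matches Outdoor
  - product 4 (Printer): category_id=4 -> matches Kitchen
  - product 5 (Tablet): category_id=NULL, no match -> kept with NULL
  - product 6 (Speaker): category_id=1 -> matches Electronics
All 6 rows appear; 2 have NULL category.

SQL:
SELECT a.name, b.name AS category
FROM products a
LEFT JOIN categories b ON a.category_id = b.id

Result:
name     | category   
---------+------------
Charger  | Tools      
Notebook | NULL       
Pen      | Outdoor    
Printer  | Kitchen    
Tablet   | NULL       
Speaker  | Electronics


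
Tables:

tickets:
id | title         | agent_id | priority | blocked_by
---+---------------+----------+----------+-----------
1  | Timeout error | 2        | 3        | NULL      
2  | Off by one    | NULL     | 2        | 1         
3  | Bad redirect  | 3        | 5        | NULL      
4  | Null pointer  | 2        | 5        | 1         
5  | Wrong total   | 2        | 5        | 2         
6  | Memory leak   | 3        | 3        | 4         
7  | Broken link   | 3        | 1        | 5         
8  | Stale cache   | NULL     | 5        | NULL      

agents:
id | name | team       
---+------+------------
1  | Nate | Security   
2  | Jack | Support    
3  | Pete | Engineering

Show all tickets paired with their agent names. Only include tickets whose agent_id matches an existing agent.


INNER JOIN keeps only tickets rows whose agent_id matches an id in agents. Walk through each ticket:
  - ticket 1 (Timeout error): agent_id=2 -> matches Jack
  - ticket 2 (Off by one): agent_id=NULL, no match -> dropped
  - ticket 3 (Bad redirect): agent_id=3 -> matches Pete
  - ticket 4 (Null pointer): agent_id=2 -> matches Jack
  - ticket 5 (Wrong total): agent_id=2 -> matches Jack
  - ticket 6 (Memory leak): agent_id=3 -> matches Pete
  - ticket 7 (Broken link): agent_id=3 -> matches Pete
  - ticket 8 (Stale cache): agent_id=NULL, no match -> dropped
So 2 of 8 rows are dropped.

SQL:
SELECT a.title, b.name AS agent
FROM tickets a
INNER JOIN agents b ON a.agent_id = b.id

Result:
title         | agent
--------------+------
Timeout error | Jack 
Bad redirect  | Pete 
Null pointer  | Jack 
Wrong total   | Jack 
Memory leak   | Pete 
Broken link   | Pete 
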